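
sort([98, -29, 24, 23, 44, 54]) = [-29, 23, 24, 44, 54, 98]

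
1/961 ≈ 0.00104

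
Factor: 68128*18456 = 2^8*3^1*769^1*2129^1 = 1257370368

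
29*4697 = 136213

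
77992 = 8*9749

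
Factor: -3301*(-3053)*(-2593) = -1*43^1*71^1*2593^1*3301^1 = -26132132129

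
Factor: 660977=17^1*59^1*659^1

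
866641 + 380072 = 1246713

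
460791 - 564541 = -103750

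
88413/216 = 409 + 23/72 ≈ 409.32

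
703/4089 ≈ 0.172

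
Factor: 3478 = 2^1*37^1*47^1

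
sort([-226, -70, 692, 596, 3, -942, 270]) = [-942, -226, -70, 3, 270, 596, 692]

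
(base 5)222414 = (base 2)1111010110011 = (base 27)al2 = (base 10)7859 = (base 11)59a5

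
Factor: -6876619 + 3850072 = -1*3^2*23^1*14621^1 = -3026547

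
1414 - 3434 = -2020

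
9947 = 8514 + 1433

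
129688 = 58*2236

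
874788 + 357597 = 1232385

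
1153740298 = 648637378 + 505102920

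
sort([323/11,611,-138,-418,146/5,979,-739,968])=[-739,-418,-138,146/5,323/11,611,968,979]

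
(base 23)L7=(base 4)13222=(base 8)752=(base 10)490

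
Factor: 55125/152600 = 2^(-3) * 3^2 * 5^1 * 7^1 * 109^(-1) = 315/872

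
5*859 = 4295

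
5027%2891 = 2136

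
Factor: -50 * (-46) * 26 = 2^3 * 5^2 * 13^1 * 23^1 = 59800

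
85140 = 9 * 9460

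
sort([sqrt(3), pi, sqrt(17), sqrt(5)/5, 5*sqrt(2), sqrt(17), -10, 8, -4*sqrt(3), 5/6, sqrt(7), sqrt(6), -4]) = [-10, -4*sqrt(3), -4, sqrt(5)/5, 5/6, sqrt(3), sqrt(6), sqrt(7), pi, sqrt(17), sqrt(17), 5*sqrt(2), 8]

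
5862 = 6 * 977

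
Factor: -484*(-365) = 2^2*5^1*11^2*73^1 = 176660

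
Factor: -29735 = -1 * 5^1 * 19^1 * 313^1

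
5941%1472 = 53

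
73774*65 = 4795310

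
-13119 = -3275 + -9844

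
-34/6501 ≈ -0.00523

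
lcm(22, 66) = 66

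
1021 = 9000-7979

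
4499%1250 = 749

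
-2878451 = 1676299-4554750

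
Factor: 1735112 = 2^3 * 107^1 * 2027^1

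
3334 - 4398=-1064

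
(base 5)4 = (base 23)4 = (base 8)4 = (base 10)4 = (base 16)4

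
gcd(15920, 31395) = 5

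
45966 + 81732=127698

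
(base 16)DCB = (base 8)6713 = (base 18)AG3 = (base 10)3531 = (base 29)45M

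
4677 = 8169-3492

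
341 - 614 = -273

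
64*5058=323712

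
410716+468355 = 879071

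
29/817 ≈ 0.0355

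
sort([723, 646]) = [646, 723]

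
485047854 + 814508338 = 1299556192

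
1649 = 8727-7078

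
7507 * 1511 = 11343077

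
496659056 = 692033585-195374529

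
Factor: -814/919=-1*2^1*11^1*37^1*919^(-1)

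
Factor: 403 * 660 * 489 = 2^2 * 3^2 * 5^1 * 11^1 * 13^1 * 31^1 * 163^1 = 130064220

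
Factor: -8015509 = -1 * 8015509^1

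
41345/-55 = -8269/11 ≈ -751.73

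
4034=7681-3647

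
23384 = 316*74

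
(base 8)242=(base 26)66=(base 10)162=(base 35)4m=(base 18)90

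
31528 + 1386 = 32914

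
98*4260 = 417480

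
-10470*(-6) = 62820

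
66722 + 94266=160988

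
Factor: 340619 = 340619^1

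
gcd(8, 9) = 1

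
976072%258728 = 199888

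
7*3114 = 21798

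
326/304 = 163/152 ≈ 1.07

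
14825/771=19 + 176/771≈19.23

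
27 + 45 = 72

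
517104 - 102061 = 415043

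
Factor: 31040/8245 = 2^6*17^(-1) = 64/17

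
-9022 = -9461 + 439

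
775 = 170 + 605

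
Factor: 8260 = 2^2*5^1*7^1*59^1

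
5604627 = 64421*87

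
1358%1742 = 1358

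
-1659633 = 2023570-3683203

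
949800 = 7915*120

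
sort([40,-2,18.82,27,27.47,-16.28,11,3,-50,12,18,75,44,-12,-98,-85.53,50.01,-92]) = [-98,-92,-85.53,-50,-16.28,-12,-2,3,11,12,18,18.82,27,27.47,40,44,50.01,75]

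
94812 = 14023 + 80789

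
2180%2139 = 41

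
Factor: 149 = 149^1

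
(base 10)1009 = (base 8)1761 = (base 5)13014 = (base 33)uj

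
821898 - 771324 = 50574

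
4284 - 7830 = -3546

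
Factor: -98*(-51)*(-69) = -1*2^1*3^2*7^2*17^1*23^1 = -344862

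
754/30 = 25 + 2/15 ≈ 25.13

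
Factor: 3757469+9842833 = 2^1 * 3^1 * 2266717^1 = 13600302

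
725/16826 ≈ 0.0431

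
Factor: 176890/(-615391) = -1 * 2^1 * 5^1 * 19^1 * 661^(-1) = -190/661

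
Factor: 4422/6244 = 2^(-1)*3^1*7^(-1)*11^1*67^1*223^(-1) = 2211/3122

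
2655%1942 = 713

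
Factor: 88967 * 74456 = 2^3 * 41^1 * 43^1 * 227^1 * 2069^1 = 6624126952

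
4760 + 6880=11640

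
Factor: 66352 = 2^4 * 11^1 * 13^1 * 29^1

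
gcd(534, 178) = 178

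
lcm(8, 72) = 72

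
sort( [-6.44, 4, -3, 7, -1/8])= [-6.44, -3, -1/8, 4, 7]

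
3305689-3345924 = -40235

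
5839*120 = 700680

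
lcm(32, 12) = 96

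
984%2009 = 984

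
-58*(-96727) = 5610166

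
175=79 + 96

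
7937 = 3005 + 4932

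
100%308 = 100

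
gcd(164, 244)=4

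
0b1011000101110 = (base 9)7708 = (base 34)4v0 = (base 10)5678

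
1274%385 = 119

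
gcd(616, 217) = 7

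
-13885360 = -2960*4691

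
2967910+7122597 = 10090507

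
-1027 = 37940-38967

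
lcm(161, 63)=1449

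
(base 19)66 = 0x78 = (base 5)440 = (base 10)120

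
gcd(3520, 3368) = 8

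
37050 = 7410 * 5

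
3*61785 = 185355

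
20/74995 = 4/14999 ≈ 0.000267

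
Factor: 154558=2^1 * 77279^1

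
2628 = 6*438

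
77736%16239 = 12780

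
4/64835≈0.0000617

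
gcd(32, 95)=1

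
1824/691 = 2 + 442/691 ≈ 2.64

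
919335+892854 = 1812189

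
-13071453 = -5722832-7348621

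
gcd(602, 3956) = 86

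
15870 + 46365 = 62235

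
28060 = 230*122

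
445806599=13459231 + 432347368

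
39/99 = 13/33 ≈ 0.394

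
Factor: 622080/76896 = 2^4*3^2*5^1*89^(-1) = 720/89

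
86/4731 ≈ 0.0182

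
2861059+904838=3765897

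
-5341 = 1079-6420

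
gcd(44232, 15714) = 582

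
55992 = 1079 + 54913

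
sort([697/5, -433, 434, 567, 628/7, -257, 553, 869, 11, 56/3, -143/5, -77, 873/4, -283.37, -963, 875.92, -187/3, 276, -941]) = [-963, -941, -433, -283.37, -257, -77, -187/3, -143/5, 11, 56/3, 628/7, 697/5, 873/4, 276, 434, 553, 567, 869, 875.92]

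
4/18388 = 1/4597 ≈ 0.000218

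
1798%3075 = 1798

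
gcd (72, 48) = 24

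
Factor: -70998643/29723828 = -1*2^(-2)*19^(-1)*79^1*391103^(-1)*898717^1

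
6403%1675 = 1378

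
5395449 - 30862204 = -25466755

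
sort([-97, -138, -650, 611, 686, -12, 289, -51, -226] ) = [-650, -226, -138, -97, -51, -12, 289, 611, 686] 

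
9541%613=346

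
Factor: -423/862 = -1 * 2^(-1) * 3^2 * 47^1 * 431^(-1)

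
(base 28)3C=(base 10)96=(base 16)60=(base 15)66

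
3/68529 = 1/22843 ≈ 0.0000438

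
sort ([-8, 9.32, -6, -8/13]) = [-8, -6, -8/13, 9.32]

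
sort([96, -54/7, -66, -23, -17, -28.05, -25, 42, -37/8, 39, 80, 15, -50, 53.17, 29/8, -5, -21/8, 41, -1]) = [-66, -50, -28.05, -25, -23, -17, -54/7, -5, -37/8, -21/8, -1, 29/8, 15, 39, 41, 42, 53.17, 80, 96]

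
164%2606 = 164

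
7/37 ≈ 0.189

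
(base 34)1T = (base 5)223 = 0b111111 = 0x3F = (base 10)63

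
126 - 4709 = -4583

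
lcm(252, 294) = 1764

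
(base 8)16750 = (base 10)7656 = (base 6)55240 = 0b1110111101000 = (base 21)h7c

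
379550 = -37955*(-10)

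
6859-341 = 6518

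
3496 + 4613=8109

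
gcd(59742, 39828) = 19914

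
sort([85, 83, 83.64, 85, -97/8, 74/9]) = [-97/8, 74/9, 83, 83.64, 85, 85]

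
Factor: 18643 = 103^1*181^1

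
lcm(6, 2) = 6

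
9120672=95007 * 96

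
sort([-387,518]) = [-387,518]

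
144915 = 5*28983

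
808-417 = 391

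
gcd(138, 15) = 3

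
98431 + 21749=120180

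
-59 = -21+-38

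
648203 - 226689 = 421514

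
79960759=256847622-176886863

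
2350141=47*50003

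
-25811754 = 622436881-648248635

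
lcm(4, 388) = 388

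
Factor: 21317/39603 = 3^(-1)*43^(-1)*307^(-1)*21317^1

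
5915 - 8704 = -2789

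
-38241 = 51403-89644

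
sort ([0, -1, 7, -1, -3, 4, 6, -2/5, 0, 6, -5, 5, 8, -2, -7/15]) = [-5, -3, -2, -1, -1, -7/15, -2/5, 0, 0, 4, 5, 6, 6, 7, 8]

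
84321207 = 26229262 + 58091945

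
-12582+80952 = 68370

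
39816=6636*6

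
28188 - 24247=3941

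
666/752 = 333/376 ≈ 0.886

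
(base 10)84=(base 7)150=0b1010100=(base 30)2o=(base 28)30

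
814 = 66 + 748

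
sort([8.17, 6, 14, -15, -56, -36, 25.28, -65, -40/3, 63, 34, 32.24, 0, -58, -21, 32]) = [-65, -58, -56, -36, -21, -15, -40/3, 0, 6, 8.17, 14, 25.28, 32, 32.24, 34, 63]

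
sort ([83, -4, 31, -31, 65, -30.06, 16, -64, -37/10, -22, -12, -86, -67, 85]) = [-86, -67, -64, -31, -30.06, -22, -12, -4, -37/10, 16, 31, 65, 83, 85]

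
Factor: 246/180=2^(-1)*3^(-1)*5^(-1)*41^1=41/30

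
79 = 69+10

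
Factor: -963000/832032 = -1 * 2^(-2) * 3^(-3) * 5^3 = -125/108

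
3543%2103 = 1440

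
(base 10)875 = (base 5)12000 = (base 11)726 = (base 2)1101101011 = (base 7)2360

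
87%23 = 18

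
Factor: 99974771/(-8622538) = -1 * 2^(-1) * 13^1 * 83^(-1) * 127^(-1) * 409^(-1) * 503^1 * 15289^1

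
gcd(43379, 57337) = 7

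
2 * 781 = 1562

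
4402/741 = 5 + 697/741 ≈ 5.94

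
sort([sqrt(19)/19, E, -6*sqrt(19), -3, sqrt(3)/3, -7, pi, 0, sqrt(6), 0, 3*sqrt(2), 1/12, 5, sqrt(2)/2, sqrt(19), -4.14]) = [-6*sqrt(19), -7, -4.14, -3, 0, 0, 1/12, sqrt(19)/19, sqrt(3)/3, sqrt(2)/2, sqrt(6), E, pi, 3*sqrt(2), sqrt(19), 5]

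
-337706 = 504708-842414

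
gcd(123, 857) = 1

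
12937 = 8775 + 4162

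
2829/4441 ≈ 0.637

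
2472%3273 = 2472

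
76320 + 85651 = 161971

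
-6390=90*(-71)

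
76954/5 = 15390+4/5 = 15390.80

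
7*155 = 1085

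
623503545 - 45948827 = 577554718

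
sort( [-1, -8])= [-8, -1]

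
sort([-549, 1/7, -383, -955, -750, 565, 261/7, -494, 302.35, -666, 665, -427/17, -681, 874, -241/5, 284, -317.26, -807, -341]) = [-955, -807, -750, -681, -666, -549, -494, -383, -341, -317.26, -241/5, -427/17, 1/7, 261/7, 284, 302.35, 565, 665, 874]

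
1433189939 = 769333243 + 663856696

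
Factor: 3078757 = 11^1 * 23^1 * 43^1 * 283^1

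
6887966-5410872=1477094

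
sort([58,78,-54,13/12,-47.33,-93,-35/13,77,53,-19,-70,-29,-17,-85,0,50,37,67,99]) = [-93,-85,-70,-54,-47.33,-29,-19,-17,-35/13,0,13/12,37,50,53,58,67,77,78,99]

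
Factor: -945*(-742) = 2^1*3^3*5^1*7^2*53^1 = 701190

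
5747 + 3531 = 9278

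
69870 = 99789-29919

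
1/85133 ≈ 0.0000117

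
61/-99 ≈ -0.616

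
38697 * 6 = 232182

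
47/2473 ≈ 0.0190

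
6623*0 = 0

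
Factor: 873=3^2 * 97^1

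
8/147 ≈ 0.0544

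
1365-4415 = -3050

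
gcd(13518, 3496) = 2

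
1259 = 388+871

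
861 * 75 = 64575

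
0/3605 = 0 = 0.00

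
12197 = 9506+2691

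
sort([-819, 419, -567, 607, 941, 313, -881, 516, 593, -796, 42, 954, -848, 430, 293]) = [-881, -848, -819, -796, -567, 42, 293, 313, 419, 430, 516, 593, 607, 941, 954]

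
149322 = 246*607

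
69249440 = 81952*845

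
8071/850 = 9 + 421/850 ≈ 9.50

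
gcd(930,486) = 6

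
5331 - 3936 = 1395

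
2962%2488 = 474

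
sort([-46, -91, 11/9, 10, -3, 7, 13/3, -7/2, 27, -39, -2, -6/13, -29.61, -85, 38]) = [-91, -85, -46, -39, -29.61, -7/2, -3, -2, -6/13, 11/9, 13/3, 7, 10, 27, 38]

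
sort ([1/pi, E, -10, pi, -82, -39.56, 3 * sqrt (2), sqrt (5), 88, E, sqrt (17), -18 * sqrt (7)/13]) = [-82, -39.56, -10, -18 * sqrt (7)/13, 1/pi, sqrt (5), E, E, pi, sqrt (17), 3 * sqrt (2), 88]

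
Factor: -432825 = -1 * 3^1 * 5^2 * 29^1 * 199^1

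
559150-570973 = -11823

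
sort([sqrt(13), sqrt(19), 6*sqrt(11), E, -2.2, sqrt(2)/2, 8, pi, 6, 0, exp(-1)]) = [-2.2, 0, exp(-1), sqrt(2)/2, E, pi, sqrt(13), sqrt(19), 6, 8, 6*sqrt(11)]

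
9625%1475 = 775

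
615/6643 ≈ 0.0926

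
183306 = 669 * 274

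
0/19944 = 0 = 0.00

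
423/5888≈0.0718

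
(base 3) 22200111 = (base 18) 119d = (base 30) 711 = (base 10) 6331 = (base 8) 14273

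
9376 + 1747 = 11123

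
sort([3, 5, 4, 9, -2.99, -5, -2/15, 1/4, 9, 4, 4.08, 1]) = [-5, -2.99, -2/15, 1/4, 1, 3, 4, 4, 4.08, 5, 9, 9]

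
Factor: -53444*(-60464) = 2^6*31^1*431^1*3779^1 = 3231438016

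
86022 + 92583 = 178605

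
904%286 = 46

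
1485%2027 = 1485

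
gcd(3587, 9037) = 1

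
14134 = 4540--9594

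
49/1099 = 7/157 ≈ 0.0446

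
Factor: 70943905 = 5^1*193^1*73517^1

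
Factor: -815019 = -1 * 3^1 * 107^1 * 2539^1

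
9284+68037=77321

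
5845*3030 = 17710350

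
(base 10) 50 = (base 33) 1h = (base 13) 3b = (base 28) 1m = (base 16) 32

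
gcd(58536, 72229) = 1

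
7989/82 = 97+35/82 ≈ 97.43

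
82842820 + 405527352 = 488370172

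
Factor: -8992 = -1 * 2^5 * 281^1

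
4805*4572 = 21968460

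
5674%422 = 188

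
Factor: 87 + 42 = 3^1 * 43^1 = 129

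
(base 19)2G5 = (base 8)2007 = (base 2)10000000111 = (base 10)1031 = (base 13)614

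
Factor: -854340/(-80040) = 2^(-1)*23^(-1)*491^1 = 491/46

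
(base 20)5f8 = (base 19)679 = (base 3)10011111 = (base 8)4404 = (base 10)2308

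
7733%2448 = 389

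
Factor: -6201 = -1*3^2*13^1*53^1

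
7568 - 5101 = 2467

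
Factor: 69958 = 2^1*7^1*19^1*263^1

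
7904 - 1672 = 6232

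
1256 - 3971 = -2715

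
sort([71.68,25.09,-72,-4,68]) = [-72,-4,25.09,68,71.68]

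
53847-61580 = -7733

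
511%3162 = 511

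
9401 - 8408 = 993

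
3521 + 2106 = 5627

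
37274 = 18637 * 2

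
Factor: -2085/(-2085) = 1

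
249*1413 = 351837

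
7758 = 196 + 7562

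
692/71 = 9+53/71 ≈ 9.75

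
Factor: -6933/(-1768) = 2^(-3)*3^1*13^(-1)*17^(-1)*2311^1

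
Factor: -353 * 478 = -1 * 2^1 * 239^1 * 353^1 = -168734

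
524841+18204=543045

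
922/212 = 461/106 ≈ 4.35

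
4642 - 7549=-2907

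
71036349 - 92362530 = -21326181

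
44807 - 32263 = 12544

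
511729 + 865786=1377515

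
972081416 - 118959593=853121823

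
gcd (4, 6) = 2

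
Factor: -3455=-1*5^1*691^1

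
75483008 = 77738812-2255804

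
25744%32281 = 25744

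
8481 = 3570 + 4911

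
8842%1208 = 386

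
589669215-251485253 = 338183962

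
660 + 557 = 1217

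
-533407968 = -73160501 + -460247467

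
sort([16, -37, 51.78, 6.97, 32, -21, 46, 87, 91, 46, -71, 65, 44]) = [-71, -37, -21, 6.97, 16, 32, 44, 46, 46, 51.78, 65, 87, 91]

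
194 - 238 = -44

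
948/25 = 37 + 23/25 = 37.92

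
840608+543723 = 1384331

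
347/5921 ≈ 0.0586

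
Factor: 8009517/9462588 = 2^(-2)*467^1*5717^1*788549^(-1) = 2669839/3154196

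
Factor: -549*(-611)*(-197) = -1*3^2*13^1*47^1*61^1*197^1 = -66081483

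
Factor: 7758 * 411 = 2^1 * 3^3 * 137^1 * 431^1 = 3188538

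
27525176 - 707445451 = -679920275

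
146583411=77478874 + 69104537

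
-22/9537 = -2/867 ≈ -0.00231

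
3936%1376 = 1184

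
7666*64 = 490624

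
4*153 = 612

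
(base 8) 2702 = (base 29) 1lo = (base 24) 2da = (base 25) 28o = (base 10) 1474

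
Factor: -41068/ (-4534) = 2^1 * 2267^ (-1) * 10267^1 = 20534/2267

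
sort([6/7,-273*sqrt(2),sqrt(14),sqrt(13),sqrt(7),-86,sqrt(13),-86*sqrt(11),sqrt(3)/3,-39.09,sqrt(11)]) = [-273*sqrt(2),-86*sqrt(11),-86,-39.09,sqrt(3)/3,6/7,sqrt(7),sqrt(11),sqrt(13),sqrt(13),sqrt(14)]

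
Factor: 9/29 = 3^2 * 29^(-1)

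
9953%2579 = 2216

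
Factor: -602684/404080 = -1 * 2^(-2) * 5^(-1) * 17^1 * 5051^(-1) * 8863^1 = -150671/101020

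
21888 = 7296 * 3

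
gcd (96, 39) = 3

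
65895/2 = 32947 + 1/2 = 32947.50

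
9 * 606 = 5454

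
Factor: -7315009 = -1*13^1*562693^1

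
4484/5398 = 2242/2699 ≈ 0.831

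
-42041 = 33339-75380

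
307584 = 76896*4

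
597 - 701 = -104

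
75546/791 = 95 + 401/791 ≈ 95.51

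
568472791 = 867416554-298943763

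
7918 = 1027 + 6891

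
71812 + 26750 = 98562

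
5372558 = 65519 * 82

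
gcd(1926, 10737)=9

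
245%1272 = 245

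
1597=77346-75749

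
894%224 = 222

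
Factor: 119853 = 3^3 * 23^1 * 193^1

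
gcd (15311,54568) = 1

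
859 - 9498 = -8639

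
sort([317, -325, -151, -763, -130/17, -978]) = [-978, -763, -325, -151, -130/17, 317]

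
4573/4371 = 1 + 202/4371 ≈ 1.05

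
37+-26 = 11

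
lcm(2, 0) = 0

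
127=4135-4008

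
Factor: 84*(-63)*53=-1*2^2*3^3*7^2*53^1=-280476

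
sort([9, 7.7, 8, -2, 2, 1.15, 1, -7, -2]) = [-7, -2, -2, 1, 1.15, 2, 7.7, 8, 9]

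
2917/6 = 486+1/6 ≈ 486.17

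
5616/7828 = 1404/1957 ≈ 0.717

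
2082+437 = 2519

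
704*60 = 42240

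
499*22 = 10978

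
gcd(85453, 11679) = 1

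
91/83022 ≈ 0.00110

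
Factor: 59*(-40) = -1*2^3*5^1*59^1 = -2360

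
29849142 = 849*35158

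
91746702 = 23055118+68691584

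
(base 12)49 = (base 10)57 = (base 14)41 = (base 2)111001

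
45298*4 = 181192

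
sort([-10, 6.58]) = [-10, 6.58]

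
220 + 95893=96113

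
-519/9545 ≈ -0.0544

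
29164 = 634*46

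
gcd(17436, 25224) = 12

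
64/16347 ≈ 0.00392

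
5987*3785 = 22660795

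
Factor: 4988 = 2^2*29^1*43^1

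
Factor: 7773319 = 7773319^1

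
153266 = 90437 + 62829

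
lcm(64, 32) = 64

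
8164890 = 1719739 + 6445151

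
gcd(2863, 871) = 1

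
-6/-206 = 3/103≈0.0291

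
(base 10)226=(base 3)22101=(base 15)101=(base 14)122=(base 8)342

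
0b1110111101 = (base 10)957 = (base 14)4c5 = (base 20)27h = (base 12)679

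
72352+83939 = 156291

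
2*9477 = 18954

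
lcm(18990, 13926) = 208890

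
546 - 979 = -433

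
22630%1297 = 581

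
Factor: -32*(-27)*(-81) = -1*2^5*3^7 = -69984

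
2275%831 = 613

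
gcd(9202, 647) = 1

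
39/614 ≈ 0.0635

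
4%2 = 0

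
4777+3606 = 8383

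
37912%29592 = 8320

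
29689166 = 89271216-59582050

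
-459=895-1354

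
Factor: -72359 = -1*7^1*10337^1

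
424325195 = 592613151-168287956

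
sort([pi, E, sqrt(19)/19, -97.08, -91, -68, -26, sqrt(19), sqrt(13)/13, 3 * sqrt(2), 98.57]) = [-97.08, -91, -68, -26, sqrt(19)/19, sqrt(13)/13, E, pi, 3 * sqrt(2), sqrt(19), 98.57]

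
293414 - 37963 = 255451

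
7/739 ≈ 0.00947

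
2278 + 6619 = 8897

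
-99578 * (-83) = 8264974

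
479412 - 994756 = -515344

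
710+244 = 954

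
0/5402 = 0 = 0.00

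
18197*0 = 0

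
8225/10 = 822+1/2 = 822.50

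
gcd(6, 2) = 2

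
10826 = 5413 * 2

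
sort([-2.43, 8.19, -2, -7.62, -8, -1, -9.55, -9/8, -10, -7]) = [-10, -9.55, -8, -7.62, -7, -2.43, -2, -9/8, -1, 8.19]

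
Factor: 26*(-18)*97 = -1*2^2*3^2*13^1*97^1 = -45396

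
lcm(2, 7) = 14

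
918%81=27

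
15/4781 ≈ 0.00314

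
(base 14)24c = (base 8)714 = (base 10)460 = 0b111001100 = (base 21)10j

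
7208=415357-408149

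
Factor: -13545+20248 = 6703^1 = 6703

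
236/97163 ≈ 0.00243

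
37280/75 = 7456/15 ≈ 497.07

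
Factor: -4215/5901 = -1*5^1*7^ (-1) = -5/7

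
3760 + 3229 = 6989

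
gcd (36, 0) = 36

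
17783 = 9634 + 8149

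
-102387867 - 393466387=-495854254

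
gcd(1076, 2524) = 4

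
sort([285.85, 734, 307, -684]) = [-684, 285.85, 307, 734]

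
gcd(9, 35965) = 1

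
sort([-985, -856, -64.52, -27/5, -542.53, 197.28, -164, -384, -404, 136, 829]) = [-985, -856, -542.53, -404, -384, -164, -64.52, -27/5, 136, 197.28, 829]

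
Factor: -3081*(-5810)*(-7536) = -1*2^5*3^2*5^1*7^1*13^1*79^1*83^1*157^1 = -134898996960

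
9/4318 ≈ 0.00208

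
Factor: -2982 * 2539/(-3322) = 3^1 * 7^1 * 11^(-1) * 71^1 * 151^(-1) * 2539^1 = 3785649/1661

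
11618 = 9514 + 2104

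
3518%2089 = 1429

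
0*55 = 0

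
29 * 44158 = 1280582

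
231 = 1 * 231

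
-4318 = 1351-5669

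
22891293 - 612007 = 22279286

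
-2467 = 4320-6787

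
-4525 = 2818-7343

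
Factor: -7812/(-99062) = 2^1 * 3^2 * 7^1 * 31^1 * 49531^(-1) = 3906/49531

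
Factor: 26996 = 2^2 * 17^1 * 397^1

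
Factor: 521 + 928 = 3^2*7^1*23^1 = 1449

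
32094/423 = 75 + 41/47 ≈ 75.87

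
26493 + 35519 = 62012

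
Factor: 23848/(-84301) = -1*2^3*7^(-1)*11^1*271^1*12043^(-1)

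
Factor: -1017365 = -1 * 5^1 * 17^1 * 11969^1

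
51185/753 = 67 + 734/753 ≈ 67.97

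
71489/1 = 71489 = 71489.00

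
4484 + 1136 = 5620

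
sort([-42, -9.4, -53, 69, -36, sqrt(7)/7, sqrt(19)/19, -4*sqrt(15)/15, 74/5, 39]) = [-53, -42, -36, -9.4, -4*sqrt(15)/15, sqrt(19)/19, sqrt(7)/7, 74/5, 39, 69]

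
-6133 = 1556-7689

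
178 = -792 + 970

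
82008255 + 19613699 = 101621954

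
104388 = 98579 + 5809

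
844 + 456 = 1300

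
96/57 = 32/19 ≈ 1.68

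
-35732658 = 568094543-603827201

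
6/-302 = -3/151 ≈ -0.0199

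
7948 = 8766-818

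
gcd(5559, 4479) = 3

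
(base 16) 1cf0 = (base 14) 29b2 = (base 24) ckg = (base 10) 7408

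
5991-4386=1605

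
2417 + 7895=10312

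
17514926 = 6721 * 2606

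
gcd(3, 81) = 3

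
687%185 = 132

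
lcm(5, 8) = 40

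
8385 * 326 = 2733510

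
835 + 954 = 1789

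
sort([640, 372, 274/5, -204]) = [-204, 274/5, 372, 640]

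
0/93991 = 0 = 0.00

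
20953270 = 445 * 47086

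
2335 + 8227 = 10562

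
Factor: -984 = -1 * 2^3 * 3^1 * 41^1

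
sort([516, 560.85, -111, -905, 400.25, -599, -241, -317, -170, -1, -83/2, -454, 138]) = [-905, -599, -454, -317, -241, -170, -111, -83/2, -1, 138, 400.25, 516, 560.85]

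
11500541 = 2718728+8781813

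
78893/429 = 183 + 386/429 ≈ 183.90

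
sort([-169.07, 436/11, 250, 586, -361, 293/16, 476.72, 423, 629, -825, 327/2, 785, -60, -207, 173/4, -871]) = [-871, -825, -361, -207, -169.07, -60, 293/16, 436/11, 173/4, 327/2, 250, 423, 476.72, 586, 629, 785]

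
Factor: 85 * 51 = 3^1 * 5^1 * 17^2 = 4335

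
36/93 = 12/31 ≈ 0.387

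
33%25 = 8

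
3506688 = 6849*512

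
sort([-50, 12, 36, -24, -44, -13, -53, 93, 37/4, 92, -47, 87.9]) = [-53, -50, -47, -44, -24, -13, 37/4, 12, 36, 87.9, 92, 93]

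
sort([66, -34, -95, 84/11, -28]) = [-95, -34, -28, 84/11, 66]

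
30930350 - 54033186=-23102836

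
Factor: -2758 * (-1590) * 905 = 2^2 * 3^1 * 5^2 * 7^1 * 53^1 * 181^1 * 197^1 = 3968624100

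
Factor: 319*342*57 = 2^1*3^3*11^1*19^2*29^1 = 6218586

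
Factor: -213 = -1*3^1*71^1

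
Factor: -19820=-1 * 2^2 * 5^1 * 991^1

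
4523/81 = 55 + 68/81 ≈ 55.84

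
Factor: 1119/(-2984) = -1*2^(-3)*3^1 = -3/8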